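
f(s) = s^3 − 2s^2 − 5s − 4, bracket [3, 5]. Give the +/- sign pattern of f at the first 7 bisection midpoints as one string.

+-+-+-+

s = 4 gives f = 8, positive; keep [3, 4]
s = 3.5 gives f = -3.125, negative; keep [3.5, 4]
s = 3.75 gives f = 1.859375, positive; keep [3.5, 3.75]
s = 3.625 gives f = -0.7715, negative; keep [3.625, 3.75]
s = 3.6875 gives f = 0.5085, positive; keep [3.625, 3.6875]
s = 3.65625 gives f = -0.1402, negative; keep [3.65625, 3.6875]
s = 3.671875 gives f = 0.182, positive; keep [3.65625, 3.671875]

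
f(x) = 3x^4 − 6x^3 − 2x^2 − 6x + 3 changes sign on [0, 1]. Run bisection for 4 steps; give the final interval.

[0.375, 0.4375]

f(0.5) = -1.0625 < 0, so the root lies in [0, 0.5]
f(0.25) = 1.292969 > 0, so the root lies in [0.25, 0.5]
f(0.375) = 0.21167 > 0, so the root lies in [0.375, 0.5]
f(0.4375) = -0.4003 < 0, so the root lies in [0.375, 0.4375]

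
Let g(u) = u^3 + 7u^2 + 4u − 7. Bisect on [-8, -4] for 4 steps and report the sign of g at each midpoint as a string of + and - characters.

+---

m = -6, g(m) = 5 (+); new bracket [-8, -6]
m = -7, g(m) = -35 (−); new bracket [-7, -6]
m = -6.5, g(m) = -11.875 (−); new bracket [-6.5, -6]
m = -6.25, g(m) = -2.7031 (−); new bracket [-6.25, -6]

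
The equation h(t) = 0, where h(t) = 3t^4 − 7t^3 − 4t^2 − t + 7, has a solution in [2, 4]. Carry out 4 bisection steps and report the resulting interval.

h(3) = 22 > 0, so the root lies in [2, 3]
h(2.5) = -12.6875 < 0, so the root lies in [2.5, 3]
h(2.75) = -0.003906 < 0, so the root lies in [2.75, 3]
h(2.875) = 9.6785 > 0, so the root lies in [2.75, 2.875]

[2.75, 2.875]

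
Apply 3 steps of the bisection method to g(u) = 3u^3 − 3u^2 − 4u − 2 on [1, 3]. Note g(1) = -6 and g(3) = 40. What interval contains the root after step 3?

[1.75, 2]

u = 2 gives g = 2, positive; keep [1, 2]
u = 1.5 gives g = -4.625, negative; keep [1.5, 2]
u = 1.75 gives g = -2.109375, negative; keep [1.75, 2]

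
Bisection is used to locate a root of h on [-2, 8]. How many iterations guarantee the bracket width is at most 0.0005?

15

Width after n steps is 10/2^n. Need 2^n ≥ 10/0.0005 = 20000.
2^14 = 16384 < 20000 ≤ 2^15 = 32768, so n = 15.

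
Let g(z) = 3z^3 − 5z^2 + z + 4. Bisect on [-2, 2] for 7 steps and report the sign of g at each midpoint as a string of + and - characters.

z = 0 gives g = 4, positive; keep [-2, 0]
z = -1 gives g = -5, negative; keep [-1, 0]
z = -0.5 gives g = 1.875, positive; keep [-1, -0.5]
z = -0.75 gives g = -0.8281, negative; keep [-0.75, -0.5]
z = -0.625 gives g = 0.6895, positive; keep [-0.75, -0.625]
z = -0.6875 gives g = -0.0256, negative; keep [-0.6875, -0.625]
z = -0.65625 gives g = 0.3426, positive; keep [-0.6875, -0.65625]

+-+-+-+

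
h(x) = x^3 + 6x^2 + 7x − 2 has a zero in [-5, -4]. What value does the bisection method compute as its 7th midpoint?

-4.2421875

h(-4.5) = -3.125 < 0, so the root lies in [-4.5, -4]
h(-4.25) = -0.140625 < 0, so the root lies in [-4.25, -4]
h(-4.125) = 1.029297 > 0, so the root lies in [-4.25, -4.125]
h(-4.1875) = 0.47 > 0, so the root lies in [-4.25, -4.1875]
h(-4.21875) = 0.1712 > 0, so the root lies in [-4.25, -4.21875]
h(-4.234375) = 0.0169 > 0, so the root lies in [-4.25, -4.234375]
h(-4.2421875) = -0.0614 < 0, so the root lies in [-4.2421875, -4.234375]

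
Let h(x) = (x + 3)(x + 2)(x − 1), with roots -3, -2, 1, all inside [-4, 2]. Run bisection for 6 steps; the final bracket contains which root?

1

m = -1, h(m) = -4 (−); new bracket [-1, 2]
m = 0.5, h(m) = -4.375 (−); new bracket [0.5, 2]
m = 1.25, h(m) = 3.453125 (+); new bracket [0.5, 1.25]
m = 0.875, h(m) = -1.3926 (−); new bracket [0.875, 1.25]
m = 1.0625, h(m) = 0.7776 (+); new bracket [0.875, 1.0625]
m = 0.96875, h(m) = -0.3682 (−); new bracket [0.96875, 1.0625]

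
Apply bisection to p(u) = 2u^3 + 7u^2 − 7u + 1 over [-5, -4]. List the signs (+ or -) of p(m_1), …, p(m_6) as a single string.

p(-4.5) = -8 < 0, so the root lies in [-4.5, -4]
p(-4.25) = 3.65625 > 0, so the root lies in [-4.5, -4.25]
p(-4.375) = -1.871094 < 0, so the root lies in [-4.375, -4.25]
p(-4.3125) = 0.9663 > 0, so the root lies in [-4.375, -4.3125]
p(-4.34375) = -0.4338 < 0, so the root lies in [-4.34375, -4.3125]
p(-4.328125) = 0.2709 > 0, so the root lies in [-4.34375, -4.328125]

-+-+-+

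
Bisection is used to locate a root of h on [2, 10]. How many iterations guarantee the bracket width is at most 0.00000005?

Width after n steps is 8/2^n. Need 2^n ≥ 8/0.00000005 = 160000000.
2^27 = 134217728 < 160000000 ≤ 2^28 = 268435456, so n = 28.

28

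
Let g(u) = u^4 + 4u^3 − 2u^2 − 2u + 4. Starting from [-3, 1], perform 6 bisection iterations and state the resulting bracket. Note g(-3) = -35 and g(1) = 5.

g(-1) = 1 > 0, so the root lies in [-3, -1]
g(-2) = -16 < 0, so the root lies in [-2, -1]
g(-1.5) = -5.9375 < 0, so the root lies in [-1.5, -1]
g(-1.25) = -1.9961 < 0, so the root lies in [-1.25, -1]
g(-1.125) = -0.3748 < 0, so the root lies in [-1.125, -1]
g(-1.0625) = 0.3438 > 0, so the root lies in [-1.125, -1.0625]

[-1.125, -1.0625]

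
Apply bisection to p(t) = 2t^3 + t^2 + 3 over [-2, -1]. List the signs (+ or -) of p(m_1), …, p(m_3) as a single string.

p(-1.5) = -1.5 < 0, so the root lies in [-1.5, -1]
p(-1.25) = 0.65625 > 0, so the root lies in [-1.5, -1.25]
p(-1.375) = -0.308594 < 0, so the root lies in [-1.375, -1.25]

-+-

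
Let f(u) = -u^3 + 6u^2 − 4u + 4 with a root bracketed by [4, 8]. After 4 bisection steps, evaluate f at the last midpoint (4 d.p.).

m = 6, f(m) = -20 (−); new bracket [4, 6]
m = 5, f(m) = 9 (+); new bracket [5, 6]
m = 5.5, f(m) = -2.875 (−); new bracket [5, 5.5]
m = 5.25, f(m) = 3.6719 (+); new bracket [5.25, 5.5]

3.6719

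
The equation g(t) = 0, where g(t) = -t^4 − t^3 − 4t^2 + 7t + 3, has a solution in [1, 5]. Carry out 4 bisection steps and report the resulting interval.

t = 3 gives g = -120, negative; keep [1, 3]
t = 2 gives g = -23, negative; keep [1, 2]
t = 1.5 gives g = -3.9375, negative; keep [1, 1.5]
t = 1.25 gives g = 1.1055, positive; keep [1.25, 1.5]

[1.25, 1.5]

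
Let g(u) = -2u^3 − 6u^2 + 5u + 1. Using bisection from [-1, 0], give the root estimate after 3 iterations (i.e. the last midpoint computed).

g(-0.5) = -2.75 < 0, so the root lies in [-0.5, 0]
g(-0.25) = -0.59375 < 0, so the root lies in [-0.25, 0]
g(-0.125) = 0.285156 > 0, so the root lies in [-0.25, -0.125]

-0.125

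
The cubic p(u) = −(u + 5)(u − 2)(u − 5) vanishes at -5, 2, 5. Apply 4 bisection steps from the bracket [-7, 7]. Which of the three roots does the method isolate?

u = 0 gives p = -50, negative; keep [-7, 0]
u = -3.5 gives p = -70.125, negative; keep [-7, -3.5]
u = -5.25 gives p = 18.578125, positive; keep [-5.25, -3.5]
u = -4.375 gives p = -37.3535, negative; keep [-5.25, -4.375]

-5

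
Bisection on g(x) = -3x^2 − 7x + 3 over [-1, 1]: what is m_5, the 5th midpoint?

m = 0, g(m) = 3 (+); new bracket [0, 1]
m = 0.5, g(m) = -1.25 (−); new bracket [0, 0.5]
m = 0.25, g(m) = 1.0625 (+); new bracket [0.25, 0.5]
m = 0.375, g(m) = -0.0469 (−); new bracket [0.25, 0.375]
m = 0.3125, g(m) = 0.5195 (+); new bracket [0.3125, 0.375]

0.3125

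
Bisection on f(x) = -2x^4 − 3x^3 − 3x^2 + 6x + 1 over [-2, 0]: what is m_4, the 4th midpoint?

x = -1 gives f = -7, negative; keep [-1, 0]
x = -0.5 gives f = -2.5, negative; keep [-0.5, 0]
x = -0.25 gives f = -0.648438, negative; keep [-0.25, 0]
x = -0.125 gives f = 0.2085, positive; keep [-0.25, -0.125]

-0.125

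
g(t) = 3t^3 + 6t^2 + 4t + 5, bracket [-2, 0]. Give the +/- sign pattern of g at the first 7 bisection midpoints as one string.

+++---+

midpoint -1: g = 4 > 0 → [-2, -1]
midpoint -1.5: g = 2.375 > 0 → [-2, -1.5]
midpoint -1.75: g = 0.296875 > 0 → [-2, -1.75]
midpoint -1.875: g = -1.1816 < 0 → [-1.875, -1.75]
midpoint -1.8125: g = -0.4021 < 0 → [-1.8125, -1.75]
midpoint -1.78125: g = -0.0428 < 0 → [-1.78125, -1.75]
midpoint -1.765625: g = 0.1294 > 0 → [-1.78125, -1.765625]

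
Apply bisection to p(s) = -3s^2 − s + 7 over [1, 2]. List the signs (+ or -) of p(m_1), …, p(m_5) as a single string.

midpoint 1.5: p = -1.25 < 0 → [1, 1.5]
midpoint 1.25: p = 1.0625 > 0 → [1.25, 1.5]
midpoint 1.375: p = -0.046875 < 0 → [1.25, 1.375]
midpoint 1.3125: p = 0.5195 > 0 → [1.3125, 1.375]
midpoint 1.34375: p = 0.2393 > 0 → [1.34375, 1.375]

-+-++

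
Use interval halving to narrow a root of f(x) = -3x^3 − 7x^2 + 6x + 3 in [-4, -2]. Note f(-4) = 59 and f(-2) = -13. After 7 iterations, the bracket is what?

f(-3) = 3 > 0, so the root lies in [-3, -2]
f(-2.5) = -8.875 < 0, so the root lies in [-3, -2.5]
f(-2.75) = -4.046875 < 0, so the root lies in [-3, -2.75]
f(-2.875) = -0.8184 < 0, so the root lies in [-3, -2.875]
f(-2.9375) = 1.0149 > 0, so the root lies in [-2.9375, -2.875]
f(-2.90625) = 0.0796 > 0, so the root lies in [-2.90625, -2.875]
f(-2.890625) = -0.374 < 0, so the root lies in [-2.90625, -2.890625]

[-2.90625, -2.890625]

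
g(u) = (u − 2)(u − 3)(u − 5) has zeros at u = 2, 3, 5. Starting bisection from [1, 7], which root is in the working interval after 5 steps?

u = 4 gives g = -2, negative; keep [4, 7]
u = 5.5 gives g = 4.375, positive; keep [4, 5.5]
u = 4.75 gives g = -1.203125, negative; keep [4.75, 5.5]
u = 5.125 gives g = 0.8301, positive; keep [4.75, 5.125]
u = 4.9375 gives g = -0.3557, negative; keep [4.9375, 5.125]

5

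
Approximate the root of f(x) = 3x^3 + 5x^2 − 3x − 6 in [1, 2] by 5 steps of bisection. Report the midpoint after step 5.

1.03125

x = 1.5 gives f = 10.875, positive; keep [1, 1.5]
x = 1.25 gives f = 3.921875, positive; keep [1, 1.25]
x = 1.125 gives f = 1.224609, positive; keep [1, 1.125]
x = 1.0625 gives f = 0.0554, positive; keep [1, 1.0625]
x = 1.03125 gives f = -0.4862, negative; keep [1.03125, 1.0625]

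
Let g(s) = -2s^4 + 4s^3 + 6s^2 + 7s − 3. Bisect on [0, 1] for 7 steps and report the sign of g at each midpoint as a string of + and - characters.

+-+-++-

g(0.5) = 2.375 > 0, so the root lies in [0, 0.5]
g(0.25) = -0.820312 < 0, so the root lies in [0.25, 0.5]
g(0.375) = 0.640137 > 0, so the root lies in [0.25, 0.375]
g(0.3125) = -0.1236 < 0, so the root lies in [0.3125, 0.375]
g(0.34375) = 0.2498 > 0, so the root lies in [0.3125, 0.34375]
g(0.328125) = 0.061 > 0, so the root lies in [0.3125, 0.328125]
g(0.3203125) = -0.0318 < 0, so the root lies in [0.3203125, 0.328125]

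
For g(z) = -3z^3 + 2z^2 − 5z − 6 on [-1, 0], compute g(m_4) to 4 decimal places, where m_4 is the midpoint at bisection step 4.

-0.6423

m = -0.5, g(m) = -2.625 (−); new bracket [-1, -0.5]
m = -0.75, g(m) = 0.140625 (+); new bracket [-0.75, -0.5]
m = -0.625, g(m) = -1.361328 (−); new bracket [-0.75, -0.625]
m = -0.6875, g(m) = -0.6423 (−); new bracket [-0.75, -0.6875]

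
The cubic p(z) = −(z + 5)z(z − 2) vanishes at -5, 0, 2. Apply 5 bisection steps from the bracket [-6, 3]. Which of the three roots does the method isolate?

z = -1.5 gives p = -18.375, negative; keep [-6, -1.5]
z = -3.75 gives p = -26.953125, negative; keep [-6, -3.75]
z = -4.875 gives p = -4.189453, negative; keep [-6, -4.875]
z = -5.4375 gives p = 17.6931, positive; keep [-5.4375, -4.875]
z = -5.15625 gives p = 5.7655, positive; keep [-5.15625, -4.875]

-5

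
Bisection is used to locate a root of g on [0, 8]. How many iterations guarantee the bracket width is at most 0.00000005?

Width after n steps is 8/2^n. Need 2^n ≥ 8/0.00000005 = 160000000.
2^27 = 134217728 < 160000000 ≤ 2^28 = 268435456, so n = 28.

28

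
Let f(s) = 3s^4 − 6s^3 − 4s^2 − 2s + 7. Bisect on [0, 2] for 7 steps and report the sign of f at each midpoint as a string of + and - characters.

-++-+++

midpoint 1: f = -2 < 0 → [0, 1]
midpoint 0.5: f = 4.4375 > 0 → [0.5, 1]
midpoint 0.75: f = 1.667969 > 0 → [0.75, 1]
midpoint 0.875: f = -0.0735 < 0 → [0.75, 0.875]
midpoint 0.8125: f = 0.8235 > 0 → [0.8125, 0.875]
midpoint 0.84375: f = 0.3812 > 0 → [0.84375, 0.875]
midpoint 0.859375: f = 0.1554 > 0 → [0.859375, 0.875]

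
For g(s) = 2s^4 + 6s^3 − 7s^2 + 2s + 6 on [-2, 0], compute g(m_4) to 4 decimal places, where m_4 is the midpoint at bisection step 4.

g(-1) = -7 < 0, so the root lies in [-1, 0]
g(-0.5) = 2.625 > 0, so the root lies in [-1, -0.5]
g(-0.75) = -1.335938 < 0, so the root lies in [-0.75, -0.5]
g(-0.625) = 0.856 > 0, so the root lies in [-0.75, -0.625]

0.8560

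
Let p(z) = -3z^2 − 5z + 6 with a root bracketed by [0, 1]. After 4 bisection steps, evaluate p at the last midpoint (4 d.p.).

midpoint 0.5: p = 2.75 > 0 → [0.5, 1]
midpoint 0.75: p = 0.5625 > 0 → [0.75, 1]
midpoint 0.875: p = -0.671875 < 0 → [0.75, 0.875]
midpoint 0.8125: p = -0.043 < 0 → [0.75, 0.8125]

-0.0430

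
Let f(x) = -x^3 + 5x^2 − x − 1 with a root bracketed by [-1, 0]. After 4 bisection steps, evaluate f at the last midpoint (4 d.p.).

m = -0.5, f(m) = 0.875 (+); new bracket [-0.5, 0]
m = -0.25, f(m) = -0.421875 (−); new bracket [-0.5, -0.25]
m = -0.375, f(m) = 0.130859 (+); new bracket [-0.375, -0.25]
m = -0.3125, f(m) = -0.1687 (−); new bracket [-0.375, -0.3125]

-0.1687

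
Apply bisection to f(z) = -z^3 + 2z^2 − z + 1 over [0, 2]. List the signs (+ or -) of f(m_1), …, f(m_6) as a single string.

+++---

z = 1 gives f = 1, positive; keep [1, 2]
z = 1.5 gives f = 0.625, positive; keep [1.5, 2]
z = 1.75 gives f = 0.015625, positive; keep [1.75, 2]
z = 1.875 gives f = -0.4355, negative; keep [1.75, 1.875]
z = 1.8125 gives f = -0.1965, negative; keep [1.75, 1.8125]
z = 1.78125 gives f = -0.0872, negative; keep [1.75, 1.78125]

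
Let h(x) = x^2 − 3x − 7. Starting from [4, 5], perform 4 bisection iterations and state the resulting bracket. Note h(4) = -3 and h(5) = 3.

x = 4.5 gives h = -0.25, negative; keep [4.5, 5]
x = 4.75 gives h = 1.3125, positive; keep [4.5, 4.75]
x = 4.625 gives h = 0.515625, positive; keep [4.5, 4.625]
x = 4.5625 gives h = 0.1289, positive; keep [4.5, 4.5625]

[4.5, 4.5625]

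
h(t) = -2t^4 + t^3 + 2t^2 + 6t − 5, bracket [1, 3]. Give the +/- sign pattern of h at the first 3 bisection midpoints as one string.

t = 2 gives h = -9, negative; keep [1, 2]
t = 1.5 gives h = 1.75, positive; keep [1.5, 2]
t = 1.75 gives h = -1.773438, negative; keep [1.5, 1.75]

-+-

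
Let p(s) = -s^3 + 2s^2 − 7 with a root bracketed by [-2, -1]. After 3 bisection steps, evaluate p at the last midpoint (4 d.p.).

midpoint -1.5: p = 0.875 > 0 → [-1.5, -1]
midpoint -1.25: p = -1.921875 < 0 → [-1.5, -1.25]
midpoint -1.375: p = -0.619141 < 0 → [-1.5, -1.375]

-0.6191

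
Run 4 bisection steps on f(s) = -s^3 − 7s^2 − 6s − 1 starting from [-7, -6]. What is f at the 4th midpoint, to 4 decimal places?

0.9182

s = -6.5 gives f = 16.875, positive; keep [-6.5, -6]
s = -6.25 gives f = 7.203125, positive; keep [-6.25, -6]
s = -6.125 gives f = 2.923828, positive; keep [-6.125, -6]
s = -6.0625 gives f = 0.9182, positive; keep [-6.0625, -6]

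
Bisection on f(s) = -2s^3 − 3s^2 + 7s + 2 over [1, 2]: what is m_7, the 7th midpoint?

m = 1.5, f(m) = -1 (−); new bracket [1, 1.5]
m = 1.25, f(m) = 2.15625 (+); new bracket [1.25, 1.5]
m = 1.375, f(m) = 0.753906 (+); new bracket [1.375, 1.5]
m = 1.4375, f(m) = -0.0776 (−); new bracket [1.375, 1.4375]
m = 1.40625, f(m) = 0.3493 (+); new bracket [1.40625, 1.4375]
m = 1.421875, f(m) = 0.1386 (+); new bracket [1.421875, 1.4375]
m = 1.4296875, f(m) = 0.0312 (+); new bracket [1.4296875, 1.4375]

1.4296875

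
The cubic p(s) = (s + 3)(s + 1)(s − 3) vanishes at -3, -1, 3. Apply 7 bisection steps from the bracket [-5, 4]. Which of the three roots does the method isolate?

s = -0.5 gives p = -4.375, negative; keep [-0.5, 4]
s = 1.75 gives p = -16.328125, negative; keep [1.75, 4]
s = 2.875 gives p = -2.845703, negative; keep [2.875, 4]
s = 3.4375 gives p = 12.4978, positive; keep [2.875, 3.4375]
s = 3.15625 gives p = 3.998, positive; keep [2.875, 3.15625]
s = 3.015625 gives p = 0.3774, positive; keep [2.875, 3.015625]
s = 2.9453125 gives p = -1.2828, negative; keep [2.9453125, 3.015625]

3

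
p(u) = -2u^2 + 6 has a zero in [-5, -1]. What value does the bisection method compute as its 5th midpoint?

m = -3, p(m) = -12 (−); new bracket [-3, -1]
m = -2, p(m) = -2 (−); new bracket [-2, -1]
m = -1.5, p(m) = 1.5 (+); new bracket [-2, -1.5]
m = -1.75, p(m) = -0.125 (−); new bracket [-1.75, -1.5]
m = -1.625, p(m) = 0.7188 (+); new bracket [-1.75, -1.625]

-1.625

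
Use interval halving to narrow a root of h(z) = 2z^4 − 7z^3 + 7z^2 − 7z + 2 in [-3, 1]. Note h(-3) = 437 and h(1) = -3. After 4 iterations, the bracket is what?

[0.25, 0.5]

m = -1, h(m) = 25 (+); new bracket [-1, 1]
m = 0, h(m) = 2 (+); new bracket [0, 1]
m = 0.5, h(m) = -0.5 (−); new bracket [0, 0.5]
m = 0.25, h(m) = 0.5859 (+); new bracket [0.25, 0.5]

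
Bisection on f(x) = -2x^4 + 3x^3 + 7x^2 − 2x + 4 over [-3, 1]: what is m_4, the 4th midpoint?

midpoint -1: f = 8 > 0 → [-3, -1]
midpoint -2: f = -20 < 0 → [-2, -1]
midpoint -1.5: f = 2.5 > 0 → [-2, -1.5]
midpoint -1.75: f = -5.8984 < 0 → [-1.75, -1.5]

-1.75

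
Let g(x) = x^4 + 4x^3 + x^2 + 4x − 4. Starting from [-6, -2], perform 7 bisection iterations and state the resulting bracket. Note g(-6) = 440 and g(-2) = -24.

[-4.0625, -4.03125]

g(-4) = -4 < 0, so the root lies in [-6, -4]
g(-5) = 126 > 0, so the root lies in [-5, -4]
g(-4.5) = 43.8125 > 0, so the root lies in [-4.5, -4]
g(-4.25) = 16.2539 > 0, so the root lies in [-4.25, -4]
g(-4.125) = 5.2893 > 0, so the root lies in [-4.125, -4]
g(-4.0625) = 0.4444 > 0, so the root lies in [-4.0625, -4]
g(-4.03125) = -1.8268 < 0, so the root lies in [-4.0625, -4.03125]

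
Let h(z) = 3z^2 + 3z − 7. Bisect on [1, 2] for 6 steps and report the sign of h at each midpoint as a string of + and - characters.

+++--+

m = 1.5, h(m) = 4.25 (+); new bracket [1, 1.5]
m = 1.25, h(m) = 1.4375 (+); new bracket [1, 1.25]
m = 1.125, h(m) = 0.171875 (+); new bracket [1, 1.125]
m = 1.0625, h(m) = -0.4258 (−); new bracket [1.0625, 1.125]
m = 1.09375, h(m) = -0.1299 (−); new bracket [1.09375, 1.125]
m = 1.109375, h(m) = 0.0203 (+); new bracket [1.09375, 1.109375]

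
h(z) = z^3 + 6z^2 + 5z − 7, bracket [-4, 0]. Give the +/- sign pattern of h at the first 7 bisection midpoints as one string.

h(-2) = -1 < 0, so the root lies in [-4, -2]
h(-3) = 5 > 0, so the root lies in [-3, -2]
h(-2.5) = 2.375 > 0, so the root lies in [-2.5, -2]
h(-2.25) = 0.7344 > 0, so the root lies in [-2.25, -2]
h(-2.125) = -0.127 < 0, so the root lies in [-2.25, -2.125]
h(-2.1875) = 0.3059 > 0, so the root lies in [-2.1875, -2.125]
h(-2.15625) = 0.0899 > 0, so the root lies in [-2.15625, -2.125]

-+++-++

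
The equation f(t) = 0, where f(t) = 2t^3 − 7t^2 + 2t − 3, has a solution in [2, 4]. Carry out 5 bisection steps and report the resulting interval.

t = 3 gives f = -6, negative; keep [3, 4]
t = 3.5 gives f = 4, positive; keep [3, 3.5]
t = 3.25 gives f = -1.78125, negative; keep [3.25, 3.5]
t = 3.375 gives f = 0.9023, positive; keep [3.25, 3.375]
t = 3.3125 gives f = -0.4897, negative; keep [3.3125, 3.375]

[3.3125, 3.375]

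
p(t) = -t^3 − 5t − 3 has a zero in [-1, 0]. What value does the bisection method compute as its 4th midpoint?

midpoint -0.5: p = -0.375 < 0 → [-1, -0.5]
midpoint -0.75: p = 1.171875 > 0 → [-0.75, -0.5]
midpoint -0.625: p = 0.369141 > 0 → [-0.625, -0.5]
midpoint -0.5625: p = -0.0095 < 0 → [-0.625, -0.5625]

-0.5625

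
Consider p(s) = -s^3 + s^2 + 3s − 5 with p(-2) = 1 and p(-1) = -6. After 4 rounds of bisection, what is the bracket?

[-1.9375, -1.875]

p(-1.5) = -3.875 < 0, so the root lies in [-2, -1.5]
p(-1.75) = -1.828125 < 0, so the root lies in [-2, -1.75]
p(-1.875) = -0.517578 < 0, so the root lies in [-2, -1.875]
p(-1.9375) = 0.2146 > 0, so the root lies in [-1.9375, -1.875]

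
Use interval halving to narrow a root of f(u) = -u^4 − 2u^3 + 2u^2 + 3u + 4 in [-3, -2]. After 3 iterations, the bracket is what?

midpoint -2.5: f = 1.1875 > 0 → [-3, -2.5]
midpoint -2.75: f = -4.722656 < 0 → [-2.75, -2.5]
midpoint -2.625: f = -1.398682 < 0 → [-2.625, -2.5]

[-2.625, -2.5]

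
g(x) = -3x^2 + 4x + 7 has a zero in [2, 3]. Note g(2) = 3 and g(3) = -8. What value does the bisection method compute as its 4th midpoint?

2.3125

m = 2.5, g(m) = -1.75 (−); new bracket [2, 2.5]
m = 2.25, g(m) = 0.8125 (+); new bracket [2.25, 2.5]
m = 2.375, g(m) = -0.421875 (−); new bracket [2.25, 2.375]
m = 2.3125, g(m) = 0.207 (+); new bracket [2.3125, 2.375]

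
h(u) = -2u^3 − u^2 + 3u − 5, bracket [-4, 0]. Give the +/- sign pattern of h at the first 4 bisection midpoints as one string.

+---

h(-2) = 1 > 0, so the root lies in [-2, 0]
h(-1) = -7 < 0, so the root lies in [-2, -1]
h(-1.5) = -5 < 0, so the root lies in [-2, -1.5]
h(-1.75) = -2.5938 < 0, so the root lies in [-2, -1.75]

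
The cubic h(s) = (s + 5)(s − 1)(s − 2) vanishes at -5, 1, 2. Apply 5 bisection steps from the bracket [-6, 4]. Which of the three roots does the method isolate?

h(-1) = 24 > 0, so the root lies in [-6, -1]
h(-3.5) = 37.125 > 0, so the root lies in [-6, -3.5]
h(-4.75) = 9.703125 > 0, so the root lies in [-6, -4.75]
h(-5.375) = -17.6309 < 0, so the root lies in [-5.375, -4.75]
h(-5.0625) = -2.676 < 0, so the root lies in [-5.0625, -4.75]

-5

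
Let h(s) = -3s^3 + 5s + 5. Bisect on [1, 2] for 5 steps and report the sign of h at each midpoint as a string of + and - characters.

s = 1.5 gives h = 2.375, positive; keep [1.5, 2]
s = 1.75 gives h = -2.328125, negative; keep [1.5, 1.75]
s = 1.625 gives h = 0.251953, positive; keep [1.625, 1.75]
s = 1.6875 gives h = -0.9788, negative; keep [1.625, 1.6875]
s = 1.65625 gives h = -0.3488, negative; keep [1.625, 1.65625]

+-+--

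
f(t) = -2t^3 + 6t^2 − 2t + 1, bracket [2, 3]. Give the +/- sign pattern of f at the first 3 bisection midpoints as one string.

+-+

midpoint 2.5: f = 2.25 > 0 → [2.5, 3]
midpoint 2.75: f = -0.71875 < 0 → [2.5, 2.75]
midpoint 2.625: f = 0.917969 > 0 → [2.625, 2.75]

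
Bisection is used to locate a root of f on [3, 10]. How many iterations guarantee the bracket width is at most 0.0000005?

Width after n steps is 7/2^n. Need 2^n ≥ 7/0.0000005 = 14000000.
2^23 = 8388608 < 14000000 ≤ 2^24 = 16777216, so n = 24.

24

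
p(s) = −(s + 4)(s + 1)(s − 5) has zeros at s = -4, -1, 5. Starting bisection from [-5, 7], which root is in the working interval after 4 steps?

5

midpoint 1: p = 40 > 0 → [1, 7]
midpoint 4: p = 40 > 0 → [4, 7]
midpoint 5.5: p = -30.875 < 0 → [4, 5.5]
midpoint 4.75: p = 12.5781 > 0 → [4.75, 5.5]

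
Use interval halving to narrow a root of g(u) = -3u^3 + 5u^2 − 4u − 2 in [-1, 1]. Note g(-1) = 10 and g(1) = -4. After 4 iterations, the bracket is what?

u = 0 gives g = -2, negative; keep [-1, 0]
u = -0.5 gives g = 1.625, positive; keep [-0.5, 0]
u = -0.25 gives g = -0.640625, negative; keep [-0.5, -0.25]
u = -0.375 gives g = 0.3613, positive; keep [-0.375, -0.25]

[-0.375, -0.25]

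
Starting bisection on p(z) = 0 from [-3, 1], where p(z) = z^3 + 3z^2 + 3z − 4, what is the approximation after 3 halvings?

0.5

midpoint -1: p = -5 < 0 → [-1, 1]
midpoint 0: p = -4 < 0 → [0, 1]
midpoint 0.5: p = -1.625 < 0 → [0.5, 1]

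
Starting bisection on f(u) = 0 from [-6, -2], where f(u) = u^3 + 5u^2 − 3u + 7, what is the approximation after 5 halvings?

-5.625

m = -4, f(m) = 35 (+); new bracket [-6, -4]
m = -5, f(m) = 22 (+); new bracket [-6, -5]
m = -5.5, f(m) = 8.375 (+); new bracket [-6, -5.5]
m = -5.75, f(m) = -0.5469 (−); new bracket [-5.75, -5.5]
m = -5.625, f(m) = 4.0996 (+); new bracket [-5.75, -5.625]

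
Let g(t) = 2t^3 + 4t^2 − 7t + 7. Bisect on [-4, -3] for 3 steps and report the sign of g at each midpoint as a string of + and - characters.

-+-

g(-3.5) = -5.25 < 0, so the root lies in [-3.5, -3]
g(-3.25) = 3.34375 > 0, so the root lies in [-3.5, -3.25]
g(-3.375) = -0.699219 < 0, so the root lies in [-3.375, -3.25]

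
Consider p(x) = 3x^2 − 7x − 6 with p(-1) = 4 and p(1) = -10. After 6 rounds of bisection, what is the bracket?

x = 0 gives p = -6, negative; keep [-1, 0]
x = -0.5 gives p = -1.75, negative; keep [-1, -0.5]
x = -0.75 gives p = 0.9375, positive; keep [-0.75, -0.5]
x = -0.625 gives p = -0.4531, negative; keep [-0.75, -0.625]
x = -0.6875 gives p = 0.2305, positive; keep [-0.6875, -0.625]
x = -0.65625 gives p = -0.1143, negative; keep [-0.6875, -0.65625]

[-0.6875, -0.65625]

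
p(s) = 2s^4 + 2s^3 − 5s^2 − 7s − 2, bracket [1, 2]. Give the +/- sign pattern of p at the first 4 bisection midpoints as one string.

--++

m = 1.5, p(m) = -6.875 (−); new bracket [1.5, 2]
m = 1.75, p(m) = -0.085938 (−); new bracket [1.75, 2]
m = 1.875, p(m) = 5.199707 (+); new bracket [1.75, 1.875]
m = 1.8125, p(m) = 2.3799 (+); new bracket [1.75, 1.8125]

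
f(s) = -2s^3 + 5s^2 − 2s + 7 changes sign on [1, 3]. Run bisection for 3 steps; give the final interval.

midpoint 2: f = 7 > 0 → [2, 3]
midpoint 2.5: f = 2 > 0 → [2.5, 3]
midpoint 2.75: f = -2.28125 < 0 → [2.5, 2.75]

[2.5, 2.75]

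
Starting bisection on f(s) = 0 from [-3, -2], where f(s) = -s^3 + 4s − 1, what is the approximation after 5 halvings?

-2.09375

s = -2.5 gives f = 4.625, positive; keep [-2.5, -2]
s = -2.25 gives f = 1.390625, positive; keep [-2.25, -2]
s = -2.125 gives f = 0.095703, positive; keep [-2.125, -2]
s = -2.0625 gives f = -0.4763, negative; keep [-2.125, -2.0625]
s = -2.09375 gives f = -0.1964, negative; keep [-2.125, -2.09375]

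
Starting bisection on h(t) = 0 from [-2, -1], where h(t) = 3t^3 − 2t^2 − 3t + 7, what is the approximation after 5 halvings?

t = -1.5 gives h = -3.125, negative; keep [-1.5, -1]
t = -1.25 gives h = 1.765625, positive; keep [-1.5, -1.25]
t = -1.375 gives h = -0.455078, negative; keep [-1.375, -1.25]
t = -1.3125 gives h = 0.7092, positive; keep [-1.375, -1.3125]
t = -1.34375 gives h = 0.1408, positive; keep [-1.375, -1.34375]

-1.34375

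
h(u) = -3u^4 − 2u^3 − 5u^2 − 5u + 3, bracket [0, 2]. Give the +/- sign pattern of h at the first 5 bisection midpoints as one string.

midpoint 1: h = -12 < 0 → [0, 1]
midpoint 0.5: h = -1.1875 < 0 → [0, 0.5]
midpoint 0.25: h = 1.394531 > 0 → [0.25, 0.5]
midpoint 0.375: h = 0.2571 > 0 → [0.375, 0.5]
midpoint 0.4375: h = -0.4219 < 0 → [0.375, 0.4375]

--++-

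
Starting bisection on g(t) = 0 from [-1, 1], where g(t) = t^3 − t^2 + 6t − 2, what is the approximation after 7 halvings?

0.359375

m = 0, g(m) = -2 (−); new bracket [0, 1]
m = 0.5, g(m) = 0.875 (+); new bracket [0, 0.5]
m = 0.25, g(m) = -0.546875 (−); new bracket [0.25, 0.5]
m = 0.375, g(m) = 0.1621 (+); new bracket [0.25, 0.375]
m = 0.3125, g(m) = -0.1921 (−); new bracket [0.3125, 0.375]
m = 0.34375, g(m) = -0.015 (−); new bracket [0.34375, 0.375]
m = 0.359375, g(m) = 0.0735 (+); new bracket [0.34375, 0.359375]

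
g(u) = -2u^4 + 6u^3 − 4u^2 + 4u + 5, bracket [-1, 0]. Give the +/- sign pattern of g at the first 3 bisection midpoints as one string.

g(-0.5) = 1.125 > 0, so the root lies in [-1, -0.5]
g(-0.75) = -3.414062 < 0, so the root lies in [-0.75, -0.5]
g(-0.625) = -0.83252 < 0, so the root lies in [-0.625, -0.5]

+--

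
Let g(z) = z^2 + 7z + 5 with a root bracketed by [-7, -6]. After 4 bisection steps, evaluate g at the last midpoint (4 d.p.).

-0.0273

m = -6.5, g(m) = 1.75 (+); new bracket [-6.5, -6]
m = -6.25, g(m) = 0.3125 (+); new bracket [-6.25, -6]
m = -6.125, g(m) = -0.359375 (−); new bracket [-6.25, -6.125]
m = -6.1875, g(m) = -0.0273 (−); new bracket [-6.25, -6.1875]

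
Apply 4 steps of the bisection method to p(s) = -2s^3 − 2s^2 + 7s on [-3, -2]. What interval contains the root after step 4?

[-2.4375, -2.375]

m = -2.5, p(m) = 1.25 (+); new bracket [-2.5, -2]
m = -2.25, p(m) = -3.09375 (−); new bracket [-2.5, -2.25]
m = -2.375, p(m) = -1.113281 (−); new bracket [-2.5, -2.375]
m = -2.4375, p(m) = 0.019 (+); new bracket [-2.4375, -2.375]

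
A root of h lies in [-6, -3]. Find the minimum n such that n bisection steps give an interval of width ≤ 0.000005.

20

Width after n steps is 3/2^n. Need 2^n ≥ 3/0.000005 = 600000.
2^19 = 524288 < 600000 ≤ 2^20 = 1048576, so n = 20.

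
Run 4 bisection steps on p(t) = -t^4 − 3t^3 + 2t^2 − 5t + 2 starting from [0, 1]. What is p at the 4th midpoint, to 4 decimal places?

t = 0.5 gives p = -0.4375, negative; keep [0, 0.5]
t = 0.25 gives p = 0.824219, positive; keep [0.25, 0.5]
t = 0.375 gives p = 0.228271, positive; keep [0.375, 0.5]
t = 0.4375 gives p = -0.0925, negative; keep [0.375, 0.4375]

-0.0925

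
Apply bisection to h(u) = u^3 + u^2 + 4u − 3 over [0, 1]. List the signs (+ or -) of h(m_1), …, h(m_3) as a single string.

-++

u = 0.5 gives h = -0.625, negative; keep [0.5, 1]
u = 0.75 gives h = 0.984375, positive; keep [0.5, 0.75]
u = 0.625 gives h = 0.134766, positive; keep [0.5, 0.625]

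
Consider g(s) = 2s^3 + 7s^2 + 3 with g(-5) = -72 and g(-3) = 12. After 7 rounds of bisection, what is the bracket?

[-3.625, -3.609375]

m = -4, g(m) = -13 (−); new bracket [-4, -3]
m = -3.5, g(m) = 3 (+); new bracket [-4, -3.5]
m = -3.75, g(m) = -4.03125 (−); new bracket [-3.75, -3.5]
m = -3.625, g(m) = -0.2852 (−); new bracket [-3.625, -3.5]
m = -3.5625, g(m) = 1.4136 (+); new bracket [-3.625, -3.5625]
m = -3.59375, g(m) = 0.5784 (+); new bracket [-3.625, -3.59375]
m = -3.609375, g(m) = 0.1502 (+); new bracket [-3.625, -3.609375]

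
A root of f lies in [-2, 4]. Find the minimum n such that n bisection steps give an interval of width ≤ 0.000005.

Width after n steps is 6/2^n. Need 2^n ≥ 6/0.000005 = 1200000.
2^20 = 1048576 < 1200000 ≤ 2^21 = 2097152, so n = 21.

21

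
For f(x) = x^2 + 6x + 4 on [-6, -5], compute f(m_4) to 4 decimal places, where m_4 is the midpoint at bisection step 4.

midpoint -5.5: f = 1.25 > 0 → [-5.5, -5]
midpoint -5.25: f = 0.0625 > 0 → [-5.25, -5]
midpoint -5.125: f = -0.484375 < 0 → [-5.25, -5.125]
midpoint -5.1875: f = -0.2148 < 0 → [-5.25, -5.1875]

-0.2148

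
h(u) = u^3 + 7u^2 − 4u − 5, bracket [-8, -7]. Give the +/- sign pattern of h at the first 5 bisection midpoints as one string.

midpoint -7.5: h = -3.125 < 0 → [-7.5, -7]
midpoint -7.25: h = 10.859375 > 0 → [-7.5, -7.25]
midpoint -7.375: h = 4.103516 > 0 → [-7.5, -7.375]
midpoint -7.4375: h = 0.5491 > 0 → [-7.5, -7.4375]
midpoint -7.46875: h = -1.2729 < 0 → [-7.46875, -7.4375]

-+++-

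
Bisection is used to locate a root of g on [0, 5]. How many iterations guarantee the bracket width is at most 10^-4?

Width after n steps is 5/2^n. Need 2^n ≥ 5/10^-4 = 50000.
2^15 = 32768 < 50000 ≤ 2^16 = 65536, so n = 16.

16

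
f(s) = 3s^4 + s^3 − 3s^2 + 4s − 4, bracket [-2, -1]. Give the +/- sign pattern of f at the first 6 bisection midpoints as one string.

m = -1.5, f(m) = -4.9375 (−); new bracket [-2, -1.5]
m = -1.75, f(m) = 2.589844 (+); new bracket [-1.75, -1.5]
m = -1.625, f(m) = -1.794189 (−); new bracket [-1.75, -1.625]
m = -1.6875, f(m) = 0.229 (+); new bracket [-1.6875, -1.625]
m = -1.65625, f(m) = -0.823 (−); new bracket [-1.6875, -1.65625]
m = -1.671875, f(m) = -0.3073 (−); new bracket [-1.6875, -1.671875]

-+-+--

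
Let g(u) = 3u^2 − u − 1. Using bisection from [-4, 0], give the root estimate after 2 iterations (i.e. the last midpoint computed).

g(-2) = 13 > 0, so the root lies in [-2, 0]
g(-1) = 3 > 0, so the root lies in [-1, 0]

-1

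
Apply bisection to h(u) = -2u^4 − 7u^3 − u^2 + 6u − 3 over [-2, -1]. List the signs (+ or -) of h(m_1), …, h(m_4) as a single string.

-++-

h(-1.5) = -0.75 < 0, so the root lies in [-2, -1.5]
h(-1.75) = 2.195312 > 0, so the root lies in [-1.75, -1.5]
h(-1.625) = 0.700684 > 0, so the root lies in [-1.625, -1.5]
h(-1.5625) = -0.0345 < 0, so the root lies in [-1.625, -1.5625]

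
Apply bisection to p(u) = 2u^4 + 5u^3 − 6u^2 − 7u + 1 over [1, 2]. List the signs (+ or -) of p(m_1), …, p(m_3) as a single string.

p(1.5) = 4 > 0, so the root lies in [1, 1.5]
p(1.25) = -2.476562 < 0, so the root lies in [1.25, 1.5]
p(1.375) = 0.178223 > 0, so the root lies in [1.25, 1.375]

+-+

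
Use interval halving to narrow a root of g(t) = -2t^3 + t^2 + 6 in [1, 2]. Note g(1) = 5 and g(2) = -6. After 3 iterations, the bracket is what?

g(1.5) = 1.5 > 0, so the root lies in [1.5, 2]
g(1.75) = -1.65625 < 0, so the root lies in [1.5, 1.75]
g(1.625) = 0.058594 > 0, so the root lies in [1.625, 1.75]

[1.625, 1.75]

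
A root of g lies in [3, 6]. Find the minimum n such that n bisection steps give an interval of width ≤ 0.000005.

20

Width after n steps is 3/2^n. Need 2^n ≥ 3/0.000005 = 600000.
2^19 = 524288 < 600000 ≤ 2^20 = 1048576, so n = 20.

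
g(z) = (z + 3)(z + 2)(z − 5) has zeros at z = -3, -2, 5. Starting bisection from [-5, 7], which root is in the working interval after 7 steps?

5

z = 1 gives g = -48, negative; keep [1, 7]
z = 4 gives g = -42, negative; keep [4, 7]
z = 5.5 gives g = 31.875, positive; keep [4, 5.5]
z = 4.75 gives g = -13.0781, negative; keep [4.75, 5.5]
z = 5.125 gives g = 7.2363, positive; keep [4.75, 5.125]
z = 4.9375 gives g = -3.4417, negative; keep [4.9375, 5.125]
z = 5.03125 gives g = 1.7647, positive; keep [4.9375, 5.03125]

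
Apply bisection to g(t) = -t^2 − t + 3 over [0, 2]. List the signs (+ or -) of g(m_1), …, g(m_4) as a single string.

midpoint 1: g = 1 > 0 → [1, 2]
midpoint 1.5: g = -0.75 < 0 → [1, 1.5]
midpoint 1.25: g = 0.1875 > 0 → [1.25, 1.5]
midpoint 1.375: g = -0.2656 < 0 → [1.25, 1.375]

+-+-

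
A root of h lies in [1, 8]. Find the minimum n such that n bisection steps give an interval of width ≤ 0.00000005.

28

Width after n steps is 7/2^n. Need 2^n ≥ 7/0.00000005 = 140000000.
2^27 = 134217728 < 140000000 ≤ 2^28 = 268435456, so n = 28.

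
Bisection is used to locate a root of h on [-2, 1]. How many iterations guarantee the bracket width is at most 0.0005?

Width after n steps is 3/2^n. Need 2^n ≥ 3/0.0005 = 6000.
2^12 = 4096 < 6000 ≤ 2^13 = 8192, so n = 13.

13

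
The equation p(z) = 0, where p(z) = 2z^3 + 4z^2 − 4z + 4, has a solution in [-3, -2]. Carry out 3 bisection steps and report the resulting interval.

[-3, -2.875]

midpoint -2.5: p = 7.75 > 0 → [-3, -2.5]
midpoint -2.75: p = 3.65625 > 0 → [-3, -2.75]
midpoint -2.875: p = 1.035156 > 0 → [-3, -2.875]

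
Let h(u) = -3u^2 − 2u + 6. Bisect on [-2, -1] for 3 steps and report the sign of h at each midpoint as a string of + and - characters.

++-

h(-1.5) = 2.25 > 0, so the root lies in [-2, -1.5]
h(-1.75) = 0.3125 > 0, so the root lies in [-2, -1.75]
h(-1.875) = -0.796875 < 0, so the root lies in [-1.875, -1.75]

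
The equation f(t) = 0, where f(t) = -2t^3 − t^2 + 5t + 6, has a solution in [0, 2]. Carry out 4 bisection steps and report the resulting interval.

[1.75, 1.875]

f(1) = 8 > 0, so the root lies in [1, 2]
f(1.5) = 4.5 > 0, so the root lies in [1.5, 2]
f(1.75) = 0.96875 > 0, so the root lies in [1.75, 2]
f(1.875) = -1.3242 < 0, so the root lies in [1.75, 1.875]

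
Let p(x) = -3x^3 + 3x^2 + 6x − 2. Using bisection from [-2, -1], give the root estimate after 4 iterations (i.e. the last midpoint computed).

p(-1.5) = 5.875 > 0, so the root lies in [-1.5, -1]
p(-1.25) = 1.046875 > 0, so the root lies in [-1.25, -1]
p(-1.125) = -0.681641 < 0, so the root lies in [-1.25, -1.125]
p(-1.1875) = 0.1292 > 0, so the root lies in [-1.1875, -1.125]

-1.1875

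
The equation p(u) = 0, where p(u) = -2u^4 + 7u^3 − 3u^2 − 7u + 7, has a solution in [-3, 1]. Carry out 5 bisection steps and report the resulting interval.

[-1.125, -1]

u = -1 gives p = 2, positive; keep [-3, -1]
u = -2 gives p = -79, negative; keep [-2, -1]
u = -1.5 gives p = -23, negative; keep [-1.5, -1]
u = -1.25 gives p = -7.4922, negative; keep [-1.25, -1]
u = -1.125 gives p = -2.0923, negative; keep [-1.125, -1]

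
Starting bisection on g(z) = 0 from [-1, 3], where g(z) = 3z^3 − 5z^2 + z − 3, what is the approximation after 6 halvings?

midpoint 1: g = -4 < 0 → [1, 3]
midpoint 2: g = 3 > 0 → [1, 2]
midpoint 1.5: g = -2.625 < 0 → [1.5, 2]
midpoint 1.75: g = -0.4844 < 0 → [1.75, 2]
midpoint 1.875: g = 1.0723 > 0 → [1.75, 1.875]
midpoint 1.8125: g = 0.2498 > 0 → [1.75, 1.8125]

1.8125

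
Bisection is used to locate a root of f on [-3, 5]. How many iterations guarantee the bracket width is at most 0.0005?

14

Width after n steps is 8/2^n. Need 2^n ≥ 8/0.0005 = 16000.
2^13 = 8192 < 16000 ≤ 2^14 = 16384, so n = 14.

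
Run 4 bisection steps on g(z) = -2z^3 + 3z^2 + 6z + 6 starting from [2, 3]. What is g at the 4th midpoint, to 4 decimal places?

-1.1831

midpoint 2.5: g = 8.5 > 0 → [2.5, 3]
midpoint 2.75: g = 3.59375 > 0 → [2.75, 3]
midpoint 2.875: g = 0.519531 > 0 → [2.875, 3]
midpoint 2.9375: g = -1.1831 < 0 → [2.875, 2.9375]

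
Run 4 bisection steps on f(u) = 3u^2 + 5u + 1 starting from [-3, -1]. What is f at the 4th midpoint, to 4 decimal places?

m = -2, f(m) = 3 (+); new bracket [-2, -1]
m = -1.5, f(m) = 0.25 (+); new bracket [-1.5, -1]
m = -1.25, f(m) = -0.5625 (−); new bracket [-1.5, -1.25]
m = -1.375, f(m) = -0.2031 (−); new bracket [-1.5, -1.375]

-0.2031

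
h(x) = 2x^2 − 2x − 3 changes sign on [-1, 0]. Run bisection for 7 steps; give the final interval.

midpoint -0.5: h = -1.5 < 0 → [-1, -0.5]
midpoint -0.75: h = -0.375 < 0 → [-1, -0.75]
midpoint -0.875: h = 0.28125 > 0 → [-0.875, -0.75]
midpoint -0.8125: h = -0.0547 < 0 → [-0.875, -0.8125]
midpoint -0.84375: h = 0.1113 > 0 → [-0.84375, -0.8125]
midpoint -0.828125: h = 0.0278 > 0 → [-0.828125, -0.8125]
midpoint -0.8203125: h = -0.0135 < 0 → [-0.828125, -0.8203125]

[-0.828125, -0.8203125]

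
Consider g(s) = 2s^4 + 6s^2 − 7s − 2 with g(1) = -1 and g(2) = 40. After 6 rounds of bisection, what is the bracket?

[1.0625, 1.078125]

midpoint 1.5: g = 11.125 > 0 → [1, 1.5]
midpoint 1.25: g = 3.507812 > 0 → [1, 1.25]
midpoint 1.125: g = 0.922363 > 0 → [1, 1.125]
midpoint 1.0625: g = -0.1152 < 0 → [1.0625, 1.125]
midpoint 1.09375: g = 0.3837 > 0 → [1.0625, 1.09375]
midpoint 1.078125: g = 0.1294 > 0 → [1.0625, 1.078125]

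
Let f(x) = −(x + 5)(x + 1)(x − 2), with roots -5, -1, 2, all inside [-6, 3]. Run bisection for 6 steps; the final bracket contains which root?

-5

x = -1.5 gives f = -6.125, negative; keep [-6, -1.5]
x = -3.75 gives f = -19.765625, negative; keep [-6, -3.75]
x = -4.875 gives f = -3.330078, negative; keep [-6, -4.875]
x = -5.4375 gives f = 14.4392, positive; keep [-5.4375, -4.875]
x = -5.15625 gives f = 4.6474, positive; keep [-5.15625, -4.875]
x = -5.015625 gives f = 0.4402, positive; keep [-5.015625, -4.875]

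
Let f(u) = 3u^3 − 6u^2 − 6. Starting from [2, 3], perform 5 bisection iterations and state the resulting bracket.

[2.34375, 2.375]

u = 2.5 gives f = 3.375, positive; keep [2, 2.5]
u = 2.25 gives f = -2.203125, negative; keep [2.25, 2.5]
u = 2.375 gives f = 0.345703, positive; keep [2.25, 2.375]
u = 2.3125 gives f = -0.9866, negative; keep [2.3125, 2.375]
u = 2.34375 gives f = -0.3352, negative; keep [2.34375, 2.375]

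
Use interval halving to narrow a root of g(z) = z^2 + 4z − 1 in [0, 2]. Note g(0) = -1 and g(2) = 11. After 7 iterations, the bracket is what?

g(1) = 4 > 0, so the root lies in [0, 1]
g(0.5) = 1.25 > 0, so the root lies in [0, 0.5]
g(0.25) = 0.0625 > 0, so the root lies in [0, 0.25]
g(0.125) = -0.4844 < 0, so the root lies in [0.125, 0.25]
g(0.1875) = -0.2148 < 0, so the root lies in [0.1875, 0.25]
g(0.21875) = -0.0771 < 0, so the root lies in [0.21875, 0.25]
g(0.234375) = -0.0076 < 0, so the root lies in [0.234375, 0.25]

[0.234375, 0.25]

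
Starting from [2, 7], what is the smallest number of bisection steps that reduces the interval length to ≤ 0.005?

10

Width after n steps is 5/2^n. Need 2^n ≥ 5/0.005 = 1000.
2^9 = 512 < 1000 ≤ 2^10 = 1024, so n = 10.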